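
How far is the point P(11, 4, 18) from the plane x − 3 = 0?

n = (1, 0, 0); n·P − 3 = 8; |n| = 1; distance = 8/1 = 8.

8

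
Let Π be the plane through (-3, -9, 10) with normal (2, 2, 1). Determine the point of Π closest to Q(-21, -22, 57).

(-53/3, -56/3, 176/3)

n = (2, 2, 1), |n|² = 9, and n·Q − (-14) = -15.
t = -15/9 = -5/3, so the foot is Q − t·n = (-21, -22, 57) − (-5/3)·(2, 2, 1) = (-53/3, -56/3, 176/3).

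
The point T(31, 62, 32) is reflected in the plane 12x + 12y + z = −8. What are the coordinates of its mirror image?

With n = (12, 12, 1), the signed offset is (n·T − (-8))/|n|² = 1156/289 = 4.
T' = T − 2t·n = (31, 62, 32) − 8·(12, 12, 1) = (−65, −34, 24).

(-65, -34, 24)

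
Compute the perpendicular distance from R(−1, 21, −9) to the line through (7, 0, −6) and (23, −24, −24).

15

A direction vector is d = (16, −24, −18).
AP = (−8, 21, −3), and AP × d = (−450, −192, −144).
|AP × d|² = 260100 and |d|² = 1156, so the distance is √(260100/1156) = √225 = 15.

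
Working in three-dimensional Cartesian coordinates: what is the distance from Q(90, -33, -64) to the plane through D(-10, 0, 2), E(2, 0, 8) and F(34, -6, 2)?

DE = (12, 0, 6) and DF = (44, -6, 0), so a normal is n = DE × DF = (36, 264, -72).
n = (36, 264, -72); n·P − (-504) = -360; |n| = 276; distance = 360/276 = 30/23.

30/23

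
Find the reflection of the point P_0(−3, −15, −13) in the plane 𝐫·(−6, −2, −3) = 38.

(9, -11, -7)

n = (−6, −2, −3), |n|² = 49, n·P_0 − 38 = 49, so t = 49/49 = 1.
Foot F = P_0 − 1·n = (3, −13, −10); the reflection is 2F − P_0 = (9, −11, −7).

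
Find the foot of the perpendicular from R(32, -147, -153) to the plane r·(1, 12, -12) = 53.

n = (1, 12, -12), |n|² = 289, and n·R − 53 = 51.
t = 51/289 = 3/17, so the foot is R − t·n = (32, -147, -153) − (3/17)·(1, 12, -12) = (541/17, -2535/17, -2565/17).

(541/17, -2535/17, -2565/17)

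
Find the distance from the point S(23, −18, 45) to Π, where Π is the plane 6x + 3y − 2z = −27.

3

n = (6, 3, −2); n·P − (-27) = 21; |n| = 7; distance = 21/7 = 3.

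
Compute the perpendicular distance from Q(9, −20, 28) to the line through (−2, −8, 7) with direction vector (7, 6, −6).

Direction vector d = (7, 6, −6).
AP = (11, −12, 21); AP·d = -121, |AP|² = 706, |d|² = 121.
distance² = |AP|² − (AP·d)²/|d|² = 706 − 14641/121 = 585, so the distance is 3√65.

3√65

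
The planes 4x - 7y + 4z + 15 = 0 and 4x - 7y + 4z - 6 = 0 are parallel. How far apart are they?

7/3

Both planes have normal n = (4, -7, 4), |n| = 9. Any point on the first plane is at distance |6 − (-15)|/|n| = 21/9 = 7/3 from the second.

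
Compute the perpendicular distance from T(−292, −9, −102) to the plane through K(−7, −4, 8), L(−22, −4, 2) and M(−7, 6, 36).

6

KL = (−15, 0, −6) and KM = (0, 10, 28), so a normal is n = KL × KM = (60, 420, −150).
Then n·(−292, −9, −102) − (−3300) = −2700.
|n| = √(3600 + 176400 + 22500) = 450, so the distance is |-2700|/450 = 6.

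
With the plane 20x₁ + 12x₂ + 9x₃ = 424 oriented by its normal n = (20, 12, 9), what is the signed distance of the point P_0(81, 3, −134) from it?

26/25

n·P_0 − 424 = 26.
|n| = 25, so the signed distance is 26/25.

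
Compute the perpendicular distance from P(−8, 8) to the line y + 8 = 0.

The normal to the line is n = (0, 1) with |n| = 1.
|n·P − (-8)| = |8 − (-8)| = 16, so the distance is 16/1 = 16.

16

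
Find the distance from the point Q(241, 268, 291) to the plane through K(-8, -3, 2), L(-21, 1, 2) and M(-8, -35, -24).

KL = (-13, 4, 0) and KM = (0, -32, -26), so a normal is n = KL × KM = (-104, -338, 416).
n = (-104, -338, 416); n·P − 2678 = 2730; |n| = 546; distance = 2730/546 = 5.

5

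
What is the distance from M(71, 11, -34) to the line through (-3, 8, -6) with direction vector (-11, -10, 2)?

√2669

Direction vector d = (-11, -10, 2).
AP = (74, 3, -28), and AP × d = (-274, 160, -707).
|AP × d|² = 600525 and |d|² = 225, so the distance is √(600525/225) = √2669.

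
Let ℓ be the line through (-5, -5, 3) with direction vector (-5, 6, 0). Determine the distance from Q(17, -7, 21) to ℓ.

Direction vector d = (-5, 6, 0).
AP = (22, -2, 18), and AP × d = (-108, -90, 122).
|AP × d|² = 34648 and |d|² = 61, so the distance is √(34648/61) = √568 = 2√142.

2√142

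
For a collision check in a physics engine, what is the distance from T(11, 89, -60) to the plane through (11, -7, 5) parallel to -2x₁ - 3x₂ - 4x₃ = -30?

Parallel planes share the normal n = (-2, -3, -4); since (11, -7, 5) lies on the plane, its equation is -2x₁ - 3x₂ - 4x₃ = -21.
d = |(-2)·11 + (-3)·89 + (-4)·(-60) − (-21)| / √(4 + 9 + 16) = |-28| / √29 = 28√29/29.

28/√29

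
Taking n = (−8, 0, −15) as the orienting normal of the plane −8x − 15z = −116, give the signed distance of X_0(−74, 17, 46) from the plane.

n·X_0 − (-116) = 18.
|n| = 17, so the signed distance is 18/17.

18/17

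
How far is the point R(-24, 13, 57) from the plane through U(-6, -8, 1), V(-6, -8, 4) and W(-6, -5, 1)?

18

UV = (0, 0, 3) and UW = (0, 3, 0), so a normal is n = UV × UW = (-9, 0, 0).
Then n·(-24, 13, 57) - 54 = 162.
|n| = √(81 + 0 + 0) = 9, so the distance is |162|/9 = 18.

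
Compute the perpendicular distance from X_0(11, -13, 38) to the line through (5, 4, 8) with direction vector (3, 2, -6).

Direction vector d = (3, 2, -6).
AP = (6, -17, 30), and AP × d = (42, 126, 63).
|AP × d|² = 21609 and |d|² = 49, so the distance is √(21609/49) = √441 = 21.

21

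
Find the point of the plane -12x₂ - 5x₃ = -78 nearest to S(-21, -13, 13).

(-21, -1, 18)

n = (0, -12, -5), |n|² = 169, and n·S − (-78) = 169.
t = 169/169 = 1, so the foot is S − t·n = (-21, -13, 13) − 1·(0, -12, -5) = (-21, -1, 18).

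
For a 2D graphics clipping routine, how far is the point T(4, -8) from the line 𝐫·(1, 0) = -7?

11

d = |1·4 + 0·(-8) − (-7)| / √(1 + 0) = |11|/1 = 11.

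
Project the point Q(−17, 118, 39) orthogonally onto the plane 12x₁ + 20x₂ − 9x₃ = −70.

(-53, 58, 66)

The perpendicular from Q has direction n = (12, 20, −9): r = (−17, 118, 39) + μ(12, 20, −9).
Substitute into the plane: n·(Q + μn) = -70 gives 1805 + 625μ = -70, so μ = -3.
Foot = (−17, 118, 39) + (-3)·(12, 20, −9) = (−53, 58, 66).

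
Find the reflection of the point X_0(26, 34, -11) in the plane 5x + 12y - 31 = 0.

(-4, -38, -11)

With n = (5, 12, 0), the signed offset is (n·X_0 − 31)/|n|² = 507/169 = 3.
X_0' = X_0 − 2t·n = (26, 34, -11) − 6·(5, 12, 0) = (-4, -38, -11).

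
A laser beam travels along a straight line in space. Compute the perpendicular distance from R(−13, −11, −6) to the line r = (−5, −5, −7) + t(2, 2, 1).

2√5

Direction vector d = (2, 2, 1).
AP = (−8, −6, 1), and AP × d = (−8, 10, −4).
|AP × d|² = 180 and |d|² = 9, so the distance is √(180/9) = √20 = 2√5.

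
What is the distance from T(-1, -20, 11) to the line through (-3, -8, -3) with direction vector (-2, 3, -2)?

6√2

Direction vector d = (-2, 3, -2).
AP = (2, -12, 14), and AP × d = (-18, -24, -18).
|AP × d|² = 1224 and |d|² = 17, so the distance is √(1224/17) = √72 = 6√2.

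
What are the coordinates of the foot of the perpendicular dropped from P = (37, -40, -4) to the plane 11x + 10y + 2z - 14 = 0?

The perpendicular from P has direction n = (11, 10, 2): r = (37, -40, -4) + λ(11, 10, 2).
Substitute into the plane: n·(P + λn) = 14 gives -1 + 225λ = 14, so λ = 1/15.
Foot = (37, -40, -4) + (1/15)·(11, 10, 2) = (566/15, -118/3, -58/15).

(566/15, -118/3, -58/15)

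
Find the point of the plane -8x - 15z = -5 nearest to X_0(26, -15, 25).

(10, -15, -5)

The perpendicular from X_0 has direction n = (-8, 0, -15): r = (26, -15, 25) + λ(-8, 0, -15).
Substitute into the plane: n·(X_0 + λn) = -5 gives -583 + 289λ = -5, so λ = 2.
Foot = (26, -15, 25) + 2·(-8, 0, -15) = (10, -15, -5).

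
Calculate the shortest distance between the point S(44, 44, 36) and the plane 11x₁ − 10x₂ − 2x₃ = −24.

4/15

d = |11·44 + (-10)·44 + (-2)·36 − (-24)| / √(121 + 100 + 4) = |-4| / 15 = 4/15.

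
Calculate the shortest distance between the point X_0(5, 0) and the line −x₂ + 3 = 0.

3

The normal to the line is n = (0, −1) with |n| = 1.
|n·X_0 − (-3)| = |0 − (-3)| = 3, so the distance is 3/1 = 3.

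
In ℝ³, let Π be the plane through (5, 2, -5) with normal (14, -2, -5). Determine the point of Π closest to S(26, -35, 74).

n = (14, -2, -5), |n|² = 225, and n·S − 91 = -27.
t = -27/225 = -3/25, so the foot is S − t·n = (26, -35, 74) − (-3/25)·(14, -2, -5) = (692/25, -881/25, 367/5).

(692/25, -881/25, 367/5)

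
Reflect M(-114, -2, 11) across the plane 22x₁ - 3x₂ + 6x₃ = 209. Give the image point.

With n = (22, -3, 6), the signed offset is (n·M − 209)/|n|² = -2645/529 = -5.
M' = M − 2t·n = (-114, -2, 11) − (-10)·(22, -3, 6) = (106, -32, 71).

(106, -32, 71)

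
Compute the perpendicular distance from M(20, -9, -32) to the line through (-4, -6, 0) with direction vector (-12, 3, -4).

12√10

Direction vector d = (-12, 3, -4).
AP = (24, -3, -32), and AP × d = (108, 480, 36).
|AP × d|² = 243360 and |d|² = 169, so the distance is √(243360/169) = √1440 = 12√10.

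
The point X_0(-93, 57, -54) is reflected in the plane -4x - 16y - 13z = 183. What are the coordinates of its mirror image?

(-1961/21, 1165/21, -1160/21)

With n = (-4, -16, -13), the signed offset is (n·X_0 − 183)/|n|² = -21/441 = -1/21.
X_0' = X_0 − 2t·n = (-93, 57, -54) − (-2/21)·(-4, -16, -13) = (-1961/21, 1165/21, -1160/21).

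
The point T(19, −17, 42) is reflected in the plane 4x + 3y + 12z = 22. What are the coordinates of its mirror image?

(-5, -35, -30)

With n = (4, 3, 12), the signed offset is (n·T − 22)/|n|² = 507/169 = 3.
T' = T − 2t·n = (19, −17, 42) − 6·(4, 3, 12) = (−5, −35, −30).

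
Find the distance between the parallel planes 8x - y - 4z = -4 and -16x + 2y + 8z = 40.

Divide the second equation by -2 to match normals: 8x - y - 4z = -20.
Both planes have normal n = (8, -1, -4), |n| = 9. Any point on the first plane is at distance |(-20) − (-4)|/|n| = 16/9 from the second.

16/9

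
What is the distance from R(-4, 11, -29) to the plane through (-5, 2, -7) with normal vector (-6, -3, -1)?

11√46/46

The plane has equation n·(r − (-5, 2, -7)) = 0, i.e. n·r = 31.
Then n·(-4, 11, -29) - 31 = -11.
|n| = √(36 + 9 + 1) = √46, so the distance is |-11|/√46 = 11√46/46.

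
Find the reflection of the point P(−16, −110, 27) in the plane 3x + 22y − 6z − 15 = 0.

With n = (3, 22, −6), the signed offset is (n·P − 15)/|n|² = -2645/529 = -5.
P' = P − 2t·n = (−16, −110, 27) − (-10)·(3, 22, −6) = (14, 110, −33).

(14, 110, -33)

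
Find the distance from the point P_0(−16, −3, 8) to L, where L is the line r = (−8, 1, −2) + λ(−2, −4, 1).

Direction vector d = (−2, −4, 1).
AP = (−8, −4, 10); AP·d = 42, |AP|² = 180, |d|² = 21.
distance² = |AP|² − (AP·d)²/|d|² = 180 − 1764/21 = 96, so the distance is 4√6.

4√6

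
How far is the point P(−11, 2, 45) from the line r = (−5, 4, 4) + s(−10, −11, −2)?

√1721

Direction vector d = (−10, −11, −2).
AP = (−6, −2, 41), and AP × d = (455, −422, 46).
|AP × d|² = 387225 and |d|² = 225, so the distance is √(387225/225) = √1721.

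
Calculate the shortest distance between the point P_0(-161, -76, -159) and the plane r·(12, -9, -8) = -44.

4

d = |12·(-161) + (-9)·(-76) + (-8)·(-159) − (-44)| / √(144 + 81 + 64) = |68| / 17 = 4.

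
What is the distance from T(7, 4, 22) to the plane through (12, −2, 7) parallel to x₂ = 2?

Parallel planes share the normal n = (0, 1, 0); since (12, −2, 7) lies on the plane, its equation is x₂ = -2.
n = (0, 1, 0); n·P − (-2) = 6; |n| = 1; distance = 6/1 = 6.

6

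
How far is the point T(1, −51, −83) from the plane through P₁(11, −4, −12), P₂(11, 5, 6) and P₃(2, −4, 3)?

19/√70

P₁P₂ = (0, 9, 18) and P₁P₃ = (−9, 0, 15), so a normal is n = P₁P₂ × P₁P₃ = (135, −162, 81).
Then n·(1, −51, −83) − 1161 = 513.
|n| = √(18225 + 26244 + 6561) = 27√70, so the distance is |513|/(27√70) = 19√70/70.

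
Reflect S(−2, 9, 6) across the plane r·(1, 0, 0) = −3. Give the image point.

With n = (1, 0, 0), the signed offset is (n·S − (-3))/|n|² = 1/1 = 1.
S' = S − 2t·n = (−2, 9, 6) − 2·(1, 0, 0) = (−4, 9, 6).

(-4, 9, 6)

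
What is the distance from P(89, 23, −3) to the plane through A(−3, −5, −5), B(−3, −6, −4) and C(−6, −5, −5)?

AB = (0, −1, 1) and AC = (−3, 0, 0), so a normal is n = AB × AC = (0, −3, −3).
Then n·(89, 23, −3) − 30 = −90.
|n| = √(0 + 9 + 9) = 3√2, so the distance is |-90|/(3√2) = 15√2.

15√2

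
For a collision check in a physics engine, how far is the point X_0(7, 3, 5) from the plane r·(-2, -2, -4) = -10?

5√6/2

n = (-2, -2, -4); n·P − (-10) = -30; |n| = 2√6; distance = 30/(2√6) = 15/√6.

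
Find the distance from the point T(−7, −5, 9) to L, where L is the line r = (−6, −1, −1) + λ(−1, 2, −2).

6

Direction vector d = (−1, 2, −2).
AP = (−1, −4, 10); AP·d = -27, |AP|² = 117, |d|² = 9.
distance² = |AP|² − (AP·d)²/|d|² = 117 − 729/9 = 36, so the distance is 6.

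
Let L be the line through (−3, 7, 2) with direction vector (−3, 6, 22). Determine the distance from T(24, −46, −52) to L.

√1693

Direction vector d = (−3, 6, 22).
AP = (27, −53, −54), and AP × d = (−842, −432, 3).
|AP × d|² = 895597 and |d|² = 529, so the distance is √(895597/529) = √1693.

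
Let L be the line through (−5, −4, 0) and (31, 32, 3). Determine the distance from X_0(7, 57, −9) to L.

√1345

A direction vector is d = (36, 36, 3).
AP = (12, 61, −9), and AP × d = (507, −360, −1764).
|AP × d|² = 3498345 and |d|² = 2601, so the distance is √(3498345/2601) = √1345.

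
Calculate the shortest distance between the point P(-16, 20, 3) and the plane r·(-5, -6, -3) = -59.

10/√70

Normal vector n = (-5, -6, -3), and n·(-16, 20, 3) - (-59) = 10.
|n| = √(25 + 36 + 9) = √70, so the distance is |10|/√70 = 10/√70.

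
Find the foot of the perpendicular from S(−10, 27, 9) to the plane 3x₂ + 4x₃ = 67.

The perpendicular from S has direction n = (0, 3, 4): r = (−10, 27, 9) + t(0, 3, 4).
Substitute into the plane: n·(S + tn) = 67 gives 117 + 25t = 67, so t = -2.
Foot = (−10, 27, 9) + (-2)·(0, 3, 4) = (−10, 21, 1).

(-10, 21, 1)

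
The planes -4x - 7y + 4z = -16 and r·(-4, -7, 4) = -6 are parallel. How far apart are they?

10/9

With common normal n = (-4, -7, 4) (|n| = 9), the distance is |(-16) − (-6)|/|n| = 10/9.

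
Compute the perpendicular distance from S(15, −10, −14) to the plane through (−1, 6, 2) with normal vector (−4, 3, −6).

The plane has equation n·(r − (−1, 6, 2)) = 0, i.e. n·r = 10.
Then n·(15, −10, −14) − 10 = −16.
|n| = √(16 + 9 + 36) = √61, so the distance is |-16|/√61 = 16/√61.

16/√61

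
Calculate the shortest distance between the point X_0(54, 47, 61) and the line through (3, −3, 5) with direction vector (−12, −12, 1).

Direction vector d = (−12, −12, 1).
AP = (51, 50, 56); AP·d = -1156, |AP|² = 8237, |d|² = 289.
distance² = |AP|² − (AP·d)²/|d|² = 8237 − 1336336/289 = 3613, so the distance is √3613.

√3613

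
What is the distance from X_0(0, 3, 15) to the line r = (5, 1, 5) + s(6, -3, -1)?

Direction vector d = (6, -3, -1).
AP = (-5, 2, 10); AP·d = -46, |AP|² = 129, |d|² = 46.
distance² = |AP|² − (AP·d)²/|d|² = 129 − 2116/46 = 83, so the distance is √83.

√83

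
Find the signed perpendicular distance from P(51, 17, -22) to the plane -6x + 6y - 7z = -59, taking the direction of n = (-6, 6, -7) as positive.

n·P − (-59) = 9.
|n| = 11, so the signed distance is 9/11.

9/11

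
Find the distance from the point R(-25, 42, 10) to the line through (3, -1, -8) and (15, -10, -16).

A direction vector is d = (12, -9, -8).
AP = (-28, 43, 18), and AP × d = (-182, -8, -264).
|AP × d|² = 102884 and |d|² = 289, so the distance is √(102884/289) = √356 = 2√89.

2√89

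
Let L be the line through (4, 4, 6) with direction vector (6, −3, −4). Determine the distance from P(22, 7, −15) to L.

Direction vector d = (6, −3, −4).
AP = (18, 3, −21), and AP × d = (−75, −54, −72).
|AP × d|² = 13725 and |d|² = 61, so the distance is √(13725/61) = √225 = 15.

15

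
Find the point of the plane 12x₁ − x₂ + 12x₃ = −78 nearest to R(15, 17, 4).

(3, 18, -8)

n = (12, −1, 12), |n|² = 289, and n·R − (-78) = 289.
t = 289/289 = 1, so the foot is R − t·n = (15, 17, 4) − 1·(12, −1, 12) = (3, 18, −8).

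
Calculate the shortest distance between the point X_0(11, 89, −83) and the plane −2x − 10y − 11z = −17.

6/5

Normal vector n = (−2, −10, −11), and n·(11, 89, −83) − (−17) = 18.
|n| = √(4 + 100 + 121) = 15, so the distance is |18|/15 = 6/5.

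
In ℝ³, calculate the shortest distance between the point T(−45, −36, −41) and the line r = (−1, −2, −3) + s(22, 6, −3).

Direction vector d = (22, 6, −3).
AP = (−44, −34, −38); AP·d = -1058, |AP|² = 4536, |d|² = 529.
distance² = |AP|² − (AP·d)²/|d|² = 4536 − 1119364/529 = 2420, so the distance is 22√5.

22√5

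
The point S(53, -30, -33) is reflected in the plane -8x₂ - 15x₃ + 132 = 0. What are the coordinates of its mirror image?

n = (0, -8, -15), |n|² = 289, n·S − (-132) = 867, so t = 867/289 = 3.
Foot F = S − 3·n = (53, -6, 12); the reflection is 2F − S = (53, 18, 57).

(53, 18, 57)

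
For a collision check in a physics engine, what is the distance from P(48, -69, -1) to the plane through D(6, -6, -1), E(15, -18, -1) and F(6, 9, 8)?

21/(5√2)

DE = (9, -12, 0) and DF = (0, 15, 9), so a normal is n = DE × DF = (-108, -81, 135).
d = |(-108)·48 + (-81)·(-69) + 135·(-1) − (-297)| / √(11664 + 6561 + 18225) = |567| / (135√2) = 21√2/10.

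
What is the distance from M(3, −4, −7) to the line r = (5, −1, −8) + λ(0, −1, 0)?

Direction vector d = (0, −1, 0).
AP = (−2, −3, 1), and AP × d = (1, 0, 2).
|AP × d|² = 5 and |d|² = 1, so the distance is √5.

√5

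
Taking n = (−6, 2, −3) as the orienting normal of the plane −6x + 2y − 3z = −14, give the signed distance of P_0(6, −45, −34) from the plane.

n·P_0 − (-14) = -10.
|n| = 7, so the signed distance is -10/7.

-10/7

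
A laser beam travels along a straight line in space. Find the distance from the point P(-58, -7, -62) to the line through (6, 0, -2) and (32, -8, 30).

A direction vector is d = (26, -8, 32).
AP = (-64, -7, -60), and AP × d = (-704, 488, 694).
|AP × d|² = 1215396 and |d|² = 1764, so the distance is √(1215396/1764) = √689.

√689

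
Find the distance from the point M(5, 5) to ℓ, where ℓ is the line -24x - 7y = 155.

d = |(-24)·5 + (-7)·5 − 155| / √(576 + 49) = |-310|/25 = 62/5.

62/5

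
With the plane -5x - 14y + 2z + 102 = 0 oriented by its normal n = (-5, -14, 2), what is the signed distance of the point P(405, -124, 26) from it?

-9

n·P − (-102) = -135.
|n| = 15, so the signed distance is -135/15 = -9.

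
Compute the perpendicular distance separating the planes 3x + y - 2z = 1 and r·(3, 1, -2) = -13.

√14

Both planes have normal n = (3, 1, -2), |n| = √14. Any point on the first plane is at distance |(-13) − 1|/|n| = 14/√14 = √14 from the second.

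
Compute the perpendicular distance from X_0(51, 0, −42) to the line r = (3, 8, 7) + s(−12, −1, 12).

Direction vector d = (−12, −1, 12).
AP = (48, −8, −49), and AP × d = (−145, 12, −144).
|AP × d|² = 41905 and |d|² = 289, so the distance is √(41905/289) = √145.

√145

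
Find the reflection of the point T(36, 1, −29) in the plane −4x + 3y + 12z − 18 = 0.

n = (−4, 3, 12), |n|² = 169, n·T − 18 = -507, so t = -507/169 = -3.
Foot F = T − (-3)·n = (24, 10, 7); the reflection is 2F − T = (12, 19, 43).

(12, 19, 43)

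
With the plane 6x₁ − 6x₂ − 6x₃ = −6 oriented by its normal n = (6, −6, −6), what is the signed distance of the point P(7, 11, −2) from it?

-1/√3

n·P − (-6) = -6.
|n| = 6√3, so the signed distance is -1/√3.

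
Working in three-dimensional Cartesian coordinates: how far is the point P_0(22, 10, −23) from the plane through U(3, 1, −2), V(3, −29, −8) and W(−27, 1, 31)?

UV = (0, −30, −6) and UW = (−30, 0, 33), so a normal is n = UV × UW = (−990, 180, −900).
Then n·(22, 10, −23) − (−990) = 1710.
|n| = √(980100 + 32400 + 810000) = 1350, so the distance is |1710|/1350 = 19/15.

19/15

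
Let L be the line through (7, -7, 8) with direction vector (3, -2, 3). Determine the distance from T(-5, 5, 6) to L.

√94

Direction vector d = (3, -2, 3).
AP = (-12, 12, -2); AP·d = -66, |AP|² = 292, |d|² = 22.
distance² = |AP|² − (AP·d)²/|d|² = 292 − 4356/22 = 94, so the distance is √94.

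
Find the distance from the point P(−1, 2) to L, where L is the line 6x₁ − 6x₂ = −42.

d = |6·(-1) + (-6)·2 − (-42)| / √(36 + 36) = |24|/(6√2) = 2√2.

2√2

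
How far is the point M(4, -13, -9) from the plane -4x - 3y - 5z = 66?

d = |(-4)·4 + (-3)·(-13) + (-5)·(-9) − 66| / √(16 + 9 + 25) = |2| / (5√2) = √2/5.

√2/5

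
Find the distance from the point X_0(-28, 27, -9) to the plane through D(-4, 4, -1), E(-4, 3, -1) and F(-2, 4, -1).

8

DE = (0, -1, 0) and DF = (2, 0, 0), so a normal is n = DE × DF = (0, 0, 2).
Then n·(-28, 27, -9) - (-2) = -16.
|n| = √(0 + 0 + 4) = 2, so the distance is |-16|/2 = 8.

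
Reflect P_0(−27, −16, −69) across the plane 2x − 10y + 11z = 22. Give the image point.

(-15, -76, -3)

n = (2, −10, 11), |n|² = 225, n·P_0 − 22 = -675, so t = -675/225 = -3.
Foot F = P_0 − (-3)·n = (−21, −46, −36); the reflection is 2F − P_0 = (−15, −76, −3).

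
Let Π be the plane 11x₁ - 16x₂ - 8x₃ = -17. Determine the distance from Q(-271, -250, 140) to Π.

n = (11, -16, -8); n·P − (-17) = -84; |n| = 21; distance = 84/21 = 4.

4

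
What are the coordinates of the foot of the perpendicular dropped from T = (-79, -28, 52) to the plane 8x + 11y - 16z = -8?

The perpendicular from T has direction n = (8, 11, -16): r = (-79, -28, 52) + λ(8, 11, -16).
Substitute into the plane: n·(T + λn) = -8 gives -1772 + 441λ = -8, so λ = 4.
Foot = (-79, -28, 52) + 4·(8, 11, -16) = (-47, 16, -12).

(-47, 16, -12)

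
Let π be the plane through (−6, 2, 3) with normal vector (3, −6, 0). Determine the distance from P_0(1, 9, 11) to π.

The plane has equation n·(r − (−6, 2, 3)) = 0, i.e. n·r = -30.
n = (3, −6, 0); n·P − (-30) = -21; |n| = 3√5; distance = 21/(3√5) = 7/√5.

7/√5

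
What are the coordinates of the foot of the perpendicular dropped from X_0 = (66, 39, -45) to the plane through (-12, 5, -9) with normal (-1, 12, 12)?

n = (-1, 12, 12), |n|² = 289, and n·X_0 − (-36) = -102.
t = -102/289 = -6/17, so the foot is X_0 − t·n = (66, 39, -45) − (-6/17)·(-1, 12, 12) = (1116/17, 735/17, -693/17).

(1116/17, 735/17, -693/17)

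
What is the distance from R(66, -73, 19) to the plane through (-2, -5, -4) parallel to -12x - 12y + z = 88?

23/17

Parallel planes share the normal n = (-12, -12, 1); since (-2, -5, -4) lies on the plane, its equation is -12x - 12y + z = 80.
Then n·(66, -73, 19) - 80 = 23.
|n| = √(144 + 144 + 1) = 17, so the distance is |23|/17 = 23/17.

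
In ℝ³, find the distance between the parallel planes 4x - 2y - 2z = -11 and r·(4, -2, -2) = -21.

5/√6

Both planes have normal n = (4, -2, -2), |n| = 2√6. Any point on the first plane is at distance |(-21) − (-11)|/|n| = 10/(2√6) = 5/√6 from the second.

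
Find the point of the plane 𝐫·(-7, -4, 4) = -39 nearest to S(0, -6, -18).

The perpendicular from S has direction n = (-7, -4, 4): r = (0, -6, -18) + t(-7, -4, 4).
Substitute into the plane: n·(S + tn) = -39 gives -48 + 81t = -39, so t = 1/9.
Foot = (0, -6, -18) + (1/9)·(-7, -4, 4) = (-7/9, -58/9, -158/9).

(-7/9, -58/9, -158/9)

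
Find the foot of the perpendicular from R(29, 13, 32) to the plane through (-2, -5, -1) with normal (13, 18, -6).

(16, -5, 38)

The perpendicular from R has direction n = (13, 18, -6): r = (29, 13, 32) + t(13, 18, -6).
Substitute into the plane: n·(R + tn) = -110 gives 419 + 529t = -110, so t = -1.
Foot = (29, 13, 32) + (-1)·(13, 18, -6) = (16, -5, 38).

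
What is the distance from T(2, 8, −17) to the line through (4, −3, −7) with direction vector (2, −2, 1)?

9

Direction vector d = (2, −2, 1).
AP = (−2, 11, −10), and AP × d = (−9, −18, −18).
|AP × d|² = 729 and |d|² = 9, so the distance is √(729/9) = √81 = 9.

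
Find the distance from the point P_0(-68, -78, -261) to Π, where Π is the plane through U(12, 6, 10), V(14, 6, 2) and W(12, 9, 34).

9

UV = (2, 0, -8) and UW = (0, 3, 24), so a normal is n = UV × UW = (24, -48, 6).
Then n·(-68, -78, -261) - 60 = 486.
|n| = √(576 + 2304 + 36) = 54, so the distance is |486|/54 = 9.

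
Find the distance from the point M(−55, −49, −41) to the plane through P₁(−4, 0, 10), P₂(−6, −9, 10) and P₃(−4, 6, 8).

P₁P₂ = (−2, −9, 0) and P₁P₃ = (0, 6, −2), so a normal is n = P₁P₂ × P₁P₃ = (18, −4, −12).
Then n·(−55, −49, −41) − (−192) = −110.
|n| = √(324 + 16 + 144) = 22, so the distance is |-110|/22 = 5.

5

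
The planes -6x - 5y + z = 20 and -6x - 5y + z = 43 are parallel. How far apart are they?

23/√62

With common normal n = (-6, -5, 1) (|n| = √62), the distance is |20 − 43|/|n| = 23/√62 = 23√62/62.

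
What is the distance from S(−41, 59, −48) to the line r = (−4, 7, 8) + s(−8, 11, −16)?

Direction vector d = (−8, 11, −16).
AP = (−37, 52, −56), and AP × d = (−216, −144, 9).
|AP × d|² = 67473 and |d|² = 441, so the distance is √(67473/441) = √153 = 3√17.

3√17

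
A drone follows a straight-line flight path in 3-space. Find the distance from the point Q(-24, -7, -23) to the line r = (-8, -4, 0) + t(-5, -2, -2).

√266

Direction vector d = (-5, -2, -2).
AP = (-16, -3, -23), and AP × d = (-40, 83, 17).
|AP × d|² = 8778 and |d|² = 33, so the distance is √(8778/33) = √266.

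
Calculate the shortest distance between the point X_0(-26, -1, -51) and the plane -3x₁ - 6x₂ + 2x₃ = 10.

4

Normal vector n = (-3, -6, 2), and n·(-26, -1, -51) - 10 = -28.
|n| = √(9 + 36 + 4) = 7, so the distance is |-28|/7 = 4.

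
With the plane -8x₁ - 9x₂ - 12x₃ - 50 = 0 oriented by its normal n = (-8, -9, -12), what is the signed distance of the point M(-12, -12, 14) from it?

-14/17

n·M − 50 = -14.
|n| = 17, so the signed distance is -14/17.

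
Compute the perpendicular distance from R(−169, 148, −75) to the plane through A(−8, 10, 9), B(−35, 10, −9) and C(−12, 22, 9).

AB = (−27, 0, −18) and AC = (−4, 12, 0), so a normal is n = AB × AC = (216, 72, −324).
Then n·(−169, 148, −75) − (−3924) = 2376.
|n| = √(46656 + 5184 + 104976) = 396, so the distance is |2376|/396 = 6.

6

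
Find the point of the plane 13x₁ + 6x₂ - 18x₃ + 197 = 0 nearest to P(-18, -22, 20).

(-5, -16, 2)

The perpendicular from P has direction n = (13, 6, -18): r = (-18, -22, 20) + t(13, 6, -18).
Substitute into the plane: n·(P + tn) = -197 gives -726 + 529t = -197, so t = 1.
Foot = (-18, -22, 20) + 1·(13, 6, -18) = (-5, -16, 2).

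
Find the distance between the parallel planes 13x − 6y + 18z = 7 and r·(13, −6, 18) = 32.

Both planes have normal n = (13, −6, 18), |n| = 23. Any point on the first plane is at distance |32 − 7|/|n| = 25/23 from the second.

25/23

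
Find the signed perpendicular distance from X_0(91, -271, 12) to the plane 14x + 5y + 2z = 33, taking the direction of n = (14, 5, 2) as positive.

n·X_0 − 33 = -90.
|n| = 15, so the signed distance is -90/15 = -6.

-6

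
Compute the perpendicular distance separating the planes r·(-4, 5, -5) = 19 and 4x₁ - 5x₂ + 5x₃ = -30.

Divide the second equation by -1 to match normals: -4x₁ + 5x₂ - 5x₃ = 30.
Both planes have normal n = (-4, 5, -5), |n| = √66. Any point on the first plane is at distance |30 − 19|/|n| = 11/√66 = √66/6 from the second.

11/√66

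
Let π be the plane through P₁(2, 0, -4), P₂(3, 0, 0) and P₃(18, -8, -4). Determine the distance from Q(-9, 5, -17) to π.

1

P₁P₂ = (1, 0, 4) and P₁P₃ = (16, -8, 0), so a normal is n = P₁P₂ × P₁P₃ = (32, 64, -8).
Then n·(-9, 5, -17) - 96 = 72.
|n| = √(1024 + 4096 + 64) = 72, so the distance is |72|/72 = 1.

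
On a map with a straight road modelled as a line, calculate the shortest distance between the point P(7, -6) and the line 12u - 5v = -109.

223/13

The normal to the line is n = (12, -5) with |n| = 13.
|n·P − (-109)| = |114 − (-109)| = 223, so the distance is 223/13.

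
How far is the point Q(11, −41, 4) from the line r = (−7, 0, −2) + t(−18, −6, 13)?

√2041

Direction vector d = (−18, −6, 13).
AP = (18, −41, 6), and AP × d = (−497, −342, −846).
|AP × d|² = 1079689 and |d|² = 529, so the distance is √(1079689/529) = √2041.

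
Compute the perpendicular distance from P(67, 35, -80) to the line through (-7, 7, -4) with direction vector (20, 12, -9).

Direction vector d = (20, 12, -9).
AP = (74, 28, -76), and AP × d = (660, -854, 328).
|AP × d|² = 1272500 and |d|² = 625, so the distance is √(1272500/625) = √2036 = 2√509.

2√509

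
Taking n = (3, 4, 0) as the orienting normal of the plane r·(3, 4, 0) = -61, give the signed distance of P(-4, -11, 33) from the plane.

1

n·P − (-61) = 5.
|n| = 5, so the signed distance is 5/5 = 1.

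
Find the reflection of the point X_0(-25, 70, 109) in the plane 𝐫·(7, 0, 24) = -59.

With n = (7, 0, 24), the signed offset is (n·X_0 − (-59))/|n|² = 2500/625 = 4.
X_0' = X_0 − 2t·n = (-25, 70, 109) − 8·(7, 0, 24) = (-81, 70, -83).

(-81, 70, -83)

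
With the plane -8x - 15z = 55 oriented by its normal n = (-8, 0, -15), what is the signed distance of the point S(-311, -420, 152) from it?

n·S − 55 = 153.
|n| = 17, so the signed distance is 153/17 = 9.

9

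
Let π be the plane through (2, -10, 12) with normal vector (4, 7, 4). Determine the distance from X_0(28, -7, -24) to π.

19/9

The plane has equation n·(r − (2, -10, 12)) = 0, i.e. n·r = -14.
d = |4·28 + 7·(-7) + 4·(-24) − (-14)| / √(16 + 49 + 16) = |-19| / 9 = 19/9.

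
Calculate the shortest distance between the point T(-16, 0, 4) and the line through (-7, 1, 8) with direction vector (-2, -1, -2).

Direction vector d = (-2, -1, -2).
AP = (-9, -1, -4); AP·d = 27, |AP|² = 98, |d|² = 9.
distance² = |AP|² − (AP·d)²/|d|² = 98 − 729/9 = 17, so the distance is √17.

√17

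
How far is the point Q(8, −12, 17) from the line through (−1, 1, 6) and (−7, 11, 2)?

√29

A direction vector is d = (−6, 10, −4).
AP = (9, −13, 11), and AP × d = (−58, −30, 12).
|AP × d|² = 4408 and |d|² = 152, so the distance is √(4408/152) = √29.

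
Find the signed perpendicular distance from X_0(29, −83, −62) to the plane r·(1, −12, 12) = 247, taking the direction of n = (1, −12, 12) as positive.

n·X_0 − 247 = 34.
|n| = 17, so the signed distance is 34/17 = 2.

2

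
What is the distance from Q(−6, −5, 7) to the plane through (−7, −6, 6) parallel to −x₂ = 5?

Parallel planes share the normal n = (0, −1, 0); since (−7, −6, 6) lies on the plane, its equation is −x₂ = 6.
d = |(-1)·(-5) − 6| / √(0 + 1 + 0) = |-1| / 1 = 1.

1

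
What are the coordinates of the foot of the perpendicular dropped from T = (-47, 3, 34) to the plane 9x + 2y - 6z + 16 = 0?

(-2, 13, 4)

n = (9, 2, -6), |n|² = 121, and n·T − (-16) = -605.
t = -605/121 = -5, so the foot is T − t·n = (-47, 3, 34) − (-5)·(9, 2, -6) = (-2, 13, 4).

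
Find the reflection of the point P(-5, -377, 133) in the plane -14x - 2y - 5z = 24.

(59/5, -1873/5, 139)

With n = (-14, -2, -5), the signed offset is (n·P − 24)/|n|² = 135/225 = 3/5.
P' = P − 2t·n = (-5, -377, 133) − (6/5)·(-14, -2, -5) = (59/5, -1873/5, 139).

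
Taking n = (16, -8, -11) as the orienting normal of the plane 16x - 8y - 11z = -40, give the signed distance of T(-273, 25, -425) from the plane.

7

n·T − (-40) = 147.
|n| = 21, so the signed distance is 147/21 = 7.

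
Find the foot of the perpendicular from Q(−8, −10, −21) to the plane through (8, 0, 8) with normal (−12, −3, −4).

The perpendicular from Q has direction n = (−12, −3, −4): r = (−8, −10, −21) + λ(−12, −3, −4).
Substitute into the plane: n·(Q + λn) = -128 gives 210 + 169λ = -128, so λ = -2.
Foot = (−8, −10, −21) + (-2)·(−12, −3, −4) = (16, −4, −13).

(16, -4, -13)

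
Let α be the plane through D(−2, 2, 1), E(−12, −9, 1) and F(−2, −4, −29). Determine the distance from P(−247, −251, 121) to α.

5

DE = (−10, −11, 0) and DF = (0, −6, −30), so a normal is n = DE × DF = (330, −300, 60).
n = (330, −300, 60); n·P − (-1200) = 2250; |n| = 450; distance = 2250/450 = 5.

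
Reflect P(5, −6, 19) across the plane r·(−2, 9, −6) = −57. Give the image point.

(1, 12, 7)

n = (−2, 9, −6), |n|² = 121, n·P − (-57) = -121, so t = -121/121 = -1.
Foot F = P − (-1)·n = (3, 3, 13); the reflection is 2F − P = (1, 12, 7).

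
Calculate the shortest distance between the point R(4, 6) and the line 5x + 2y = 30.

2√29/29

The normal to the line is n = (5, 2) with |n| = √29.
|n·R − 30| = |32 − 30| = 2, so the distance is 2/√29 = 2√29/29.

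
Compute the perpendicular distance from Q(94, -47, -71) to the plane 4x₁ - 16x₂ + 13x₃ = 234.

d = |4·94 + (-16)·(-47) + 13·(-71) − 234| / √(16 + 256 + 169) = |-29| / 21 = 29/21.

29/21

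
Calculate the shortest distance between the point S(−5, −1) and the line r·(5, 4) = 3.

32/√41

The normal to the line is n = (5, 4) with |n| = √41.
|n·S − 3| = |-29 − 3| = 32, so the distance is 32/√41.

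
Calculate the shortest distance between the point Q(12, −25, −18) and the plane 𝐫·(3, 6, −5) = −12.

Normal vector n = (3, 6, −5), and n·(12, −25, −18) − (−12) = −12.
|n| = √(9 + 36 + 25) = √70, so the distance is |-12|/√70 = 12/√70.

6√70/35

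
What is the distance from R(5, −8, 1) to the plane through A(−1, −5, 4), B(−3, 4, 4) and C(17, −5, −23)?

AB = (−2, 9, 0) and AC = (18, 0, −27), so a normal is n = AB × AC = (−243, −54, −162).
d = |(-243)·5 + (-54)·(-8) + (-162)·1 − (-135)| / √(59049 + 2916 + 26244) = |-810| / 297 = 30/11.

30/11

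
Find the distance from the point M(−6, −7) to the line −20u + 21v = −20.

7/29

d = |(-20)·(-6) + 21·(-7) − (-20)| / √(400 + 441) = |-7|/29 = 7/29.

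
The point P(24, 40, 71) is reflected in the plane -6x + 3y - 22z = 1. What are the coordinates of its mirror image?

(-12, 58, -61)

With n = (-6, 3, -22), the signed offset is (n·P − 1)/|n|² = -1587/529 = -3.
P' = P − 2t·n = (24, 40, 71) − (-6)·(-6, 3, -22) = (-12, 58, -61).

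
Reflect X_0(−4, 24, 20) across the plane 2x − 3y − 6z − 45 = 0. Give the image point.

n = (2, −3, −6), |n|² = 49, n·X_0 − 45 = -245, so t = -245/49 = -5.
Foot F = X_0 − (-5)·n = (6, 9, −10); the reflection is 2F − X_0 = (16, −6, −40).

(16, -6, -40)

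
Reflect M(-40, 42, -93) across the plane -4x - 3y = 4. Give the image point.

n = (-4, -3, 0), |n|² = 25, n·M − 4 = 30, so t = 30/25 = 6/5.
Foot F = M − (6/5)·n = (-176/5, 228/5, -93); the reflection is 2F − M = (-152/5, 246/5, -93).

(-152/5, 246/5, -93)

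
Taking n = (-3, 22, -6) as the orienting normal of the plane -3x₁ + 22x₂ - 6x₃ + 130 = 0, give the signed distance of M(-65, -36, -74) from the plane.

n·M − (-130) = -23.
|n| = 23, so the signed distance is -23/23 = -1.

-1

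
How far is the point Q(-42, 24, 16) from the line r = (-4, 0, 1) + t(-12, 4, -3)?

Direction vector d = (-12, 4, -3).
AP = (-38, 24, 15); AP·d = 507, |AP|² = 2245, |d|² = 169.
distance² = |AP|² − (AP·d)²/|d|² = 2245 − 257049/169 = 724, so the distance is 2√181.

2√181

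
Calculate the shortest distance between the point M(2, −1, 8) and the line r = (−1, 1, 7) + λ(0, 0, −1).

Direction vector d = (0, 0, −1).
AP = (3, −2, 1); AP·d = -1, |AP|² = 14, |d|² = 1.
distance² = |AP|² − (AP·d)²/|d|² = 14 − 1/1 = 13, so the distance is √13.

√13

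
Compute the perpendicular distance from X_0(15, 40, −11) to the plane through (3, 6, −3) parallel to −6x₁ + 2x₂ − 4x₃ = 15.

√14

Parallel planes share the normal n = (−6, 2, −4); since (3, 6, −3) lies on the plane, its equation is −6x₁ + 2x₂ − 4x₃ = 6.
d = |(-6)·15 + 2·40 + (-4)·(-11) − 6| / √(36 + 4 + 16) = |28| / (2√14) = √14.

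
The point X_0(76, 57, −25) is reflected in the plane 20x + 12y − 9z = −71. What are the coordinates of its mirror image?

(-84, -39, 47)

With n = (20, 12, −9), the signed offset is (n·X_0 − (-71))/|n|² = 2500/625 = 4.
X_0' = X_0 − 2t·n = (76, 57, −25) − 8·(20, 12, −9) = (−84, −39, 47).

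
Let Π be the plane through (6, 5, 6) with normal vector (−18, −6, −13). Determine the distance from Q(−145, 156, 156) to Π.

6

The plane has equation n·(r − (6, 5, 6)) = 0, i.e. n·r = -216.
d = |(-18)·(-145) + (-6)·156 + (-13)·156 − (-216)| / √(324 + 36 + 169) = |-138| / 23 = 6.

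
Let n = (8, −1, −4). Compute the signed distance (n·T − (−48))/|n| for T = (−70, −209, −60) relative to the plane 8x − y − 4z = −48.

-7

n·T − (-48) = -63.
|n| = 9, so the signed distance is -63/9 = -7.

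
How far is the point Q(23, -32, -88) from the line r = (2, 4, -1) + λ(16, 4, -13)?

3√593

Direction vector d = (16, 4, -13).
AP = (21, -36, -87); AP·d = 1323, |AP|² = 9306, |d|² = 441.
distance² = |AP|² − (AP·d)²/|d|² = 9306 − 1750329/441 = 5337, so the distance is 3√593.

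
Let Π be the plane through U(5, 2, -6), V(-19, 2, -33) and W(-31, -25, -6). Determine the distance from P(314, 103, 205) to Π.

7

UV = (-24, 0, -27) and UW = (-36, -27, 0), so a normal is n = UV × UW = (-729, 972, 648).
Then n·(314, 103, 205) - (-5589) = 9639.
|n| = √(531441 + 944784 + 419904) = 1377, so the distance is |9639|/1377 = 7.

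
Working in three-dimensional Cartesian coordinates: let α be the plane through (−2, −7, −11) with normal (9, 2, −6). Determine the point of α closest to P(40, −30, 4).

n = (9, 2, −6), |n|² = 121, and n·P − 34 = 242.
t = 242/121 = 2, so the foot is P − t·n = (40, −30, 4) − 2·(9, 2, −6) = (22, −34, 16).

(22, -34, 16)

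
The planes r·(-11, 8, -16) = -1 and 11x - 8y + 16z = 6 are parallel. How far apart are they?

Divide the second equation by -1 to match normals: -11x + 8y - 16z = -6.
With common normal n = (-11, 8, -16) (|n| = 21), the distance is |(-1) − (-6)|/|n| = 5/21.

5/21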